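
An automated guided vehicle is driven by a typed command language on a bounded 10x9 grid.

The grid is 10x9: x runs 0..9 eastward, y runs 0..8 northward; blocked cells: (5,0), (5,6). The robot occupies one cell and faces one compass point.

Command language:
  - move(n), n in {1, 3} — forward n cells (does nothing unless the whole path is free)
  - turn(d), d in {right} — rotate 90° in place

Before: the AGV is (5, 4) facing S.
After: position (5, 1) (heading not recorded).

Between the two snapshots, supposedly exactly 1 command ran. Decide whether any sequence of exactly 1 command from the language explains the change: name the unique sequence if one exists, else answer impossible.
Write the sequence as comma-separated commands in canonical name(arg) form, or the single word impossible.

move(3)

start: (5, 4) facing S
t=1 move(3) ⇒ (5, 1) facing S
no rival 1-sequence matches.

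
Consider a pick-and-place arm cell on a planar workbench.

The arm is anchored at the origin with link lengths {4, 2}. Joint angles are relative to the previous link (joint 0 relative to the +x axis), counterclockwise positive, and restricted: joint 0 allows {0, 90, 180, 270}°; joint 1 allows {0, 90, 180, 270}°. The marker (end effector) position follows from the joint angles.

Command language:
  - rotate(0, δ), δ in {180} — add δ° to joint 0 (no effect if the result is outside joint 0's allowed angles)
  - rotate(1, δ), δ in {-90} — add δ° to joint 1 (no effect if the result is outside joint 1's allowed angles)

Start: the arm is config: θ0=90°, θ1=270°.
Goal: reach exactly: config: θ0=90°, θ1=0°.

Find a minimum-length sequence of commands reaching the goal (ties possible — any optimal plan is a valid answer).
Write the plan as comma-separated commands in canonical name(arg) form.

t0: config: θ0=90°, θ1=270°
step 1 (rotate(1, -90)): config: θ0=90°, θ1=180°
step 2 (rotate(1, -90)): config: θ0=90°, θ1=90°
step 3 (rotate(1, -90)): config: θ0=90°, θ1=0°
minimal: 3 command(s), checked below 3.

rotate(1, -90), rotate(1, -90), rotate(1, -90)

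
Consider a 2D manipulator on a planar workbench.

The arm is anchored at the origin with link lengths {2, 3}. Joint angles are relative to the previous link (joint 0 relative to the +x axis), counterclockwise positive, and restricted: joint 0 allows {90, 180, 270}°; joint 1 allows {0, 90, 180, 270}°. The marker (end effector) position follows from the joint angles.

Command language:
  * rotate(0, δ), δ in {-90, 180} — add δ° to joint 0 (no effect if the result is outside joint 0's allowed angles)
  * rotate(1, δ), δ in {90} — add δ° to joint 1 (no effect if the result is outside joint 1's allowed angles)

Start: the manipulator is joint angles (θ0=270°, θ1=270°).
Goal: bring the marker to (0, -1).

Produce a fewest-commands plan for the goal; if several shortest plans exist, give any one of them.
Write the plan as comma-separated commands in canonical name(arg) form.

rotate(1, 90), rotate(1, 90), rotate(1, 90), rotate(0, 180)

begin: joint angles (θ0=270°, θ1=270°)
1. rotate(1, 90) → joint angles (θ0=270°, θ1=0°)
2. rotate(1, 90) → joint angles (θ0=270°, θ1=90°)
3. rotate(1, 90) → joint angles (θ0=270°, θ1=180°)
4. rotate(0, 180) → joint angles (θ0=90°, θ1=180°)
minimal: 4 command(s), checked below 4.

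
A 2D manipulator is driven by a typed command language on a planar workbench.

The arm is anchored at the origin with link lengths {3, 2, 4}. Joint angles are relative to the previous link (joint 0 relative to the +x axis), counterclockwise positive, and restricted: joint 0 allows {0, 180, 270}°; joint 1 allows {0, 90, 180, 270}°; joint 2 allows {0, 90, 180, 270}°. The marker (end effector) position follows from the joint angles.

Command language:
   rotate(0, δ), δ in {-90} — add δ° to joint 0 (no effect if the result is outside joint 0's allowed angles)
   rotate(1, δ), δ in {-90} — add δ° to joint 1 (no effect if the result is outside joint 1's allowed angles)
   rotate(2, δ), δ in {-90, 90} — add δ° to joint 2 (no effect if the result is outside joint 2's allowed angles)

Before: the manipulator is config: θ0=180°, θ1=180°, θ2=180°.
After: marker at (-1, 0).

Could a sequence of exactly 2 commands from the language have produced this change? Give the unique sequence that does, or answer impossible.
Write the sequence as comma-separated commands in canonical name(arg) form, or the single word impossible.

begin: config: θ0=180°, θ1=180°, θ2=180°
[1] after rotate(1, -90): config: θ0=180°, θ1=90°, θ2=180°
[2] after rotate(1, -90): config: θ0=180°, θ1=0°, θ2=180°
no rival 2-sequence matches.

rotate(1, -90), rotate(1, -90)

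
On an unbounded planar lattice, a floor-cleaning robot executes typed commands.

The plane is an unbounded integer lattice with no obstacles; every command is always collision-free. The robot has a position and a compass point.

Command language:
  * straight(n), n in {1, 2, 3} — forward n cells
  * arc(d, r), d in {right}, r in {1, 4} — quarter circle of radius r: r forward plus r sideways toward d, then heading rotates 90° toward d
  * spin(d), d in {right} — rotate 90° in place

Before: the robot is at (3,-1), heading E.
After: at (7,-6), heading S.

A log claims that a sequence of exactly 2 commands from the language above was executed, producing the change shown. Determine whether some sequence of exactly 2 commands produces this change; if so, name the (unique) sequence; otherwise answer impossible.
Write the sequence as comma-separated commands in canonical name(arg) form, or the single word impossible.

key: running straight(1) before arc(right, 4) would end elsewhere — order is forced
start: at (3,-1), heading E
1. arc(right, 4) → at (7,-5), heading S
2. straight(1) → at (7,-6), heading S
all 36 alternatives checked — unique.

arc(right, 4), straight(1)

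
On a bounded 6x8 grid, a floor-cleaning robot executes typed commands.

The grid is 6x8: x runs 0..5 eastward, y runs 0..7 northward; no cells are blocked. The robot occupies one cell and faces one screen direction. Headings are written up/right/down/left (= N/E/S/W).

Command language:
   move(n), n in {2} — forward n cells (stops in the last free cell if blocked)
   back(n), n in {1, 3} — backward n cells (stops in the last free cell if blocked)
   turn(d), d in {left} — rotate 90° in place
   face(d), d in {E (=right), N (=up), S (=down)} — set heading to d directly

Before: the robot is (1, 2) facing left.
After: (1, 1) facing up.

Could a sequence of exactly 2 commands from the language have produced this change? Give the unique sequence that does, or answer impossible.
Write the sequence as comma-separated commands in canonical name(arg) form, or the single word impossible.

face(N), back(1)

key: order matters: swapping face(N) and back(1) lands elsewhere
t0: (1, 2) facing left
step 1 (face(N)): (1, 2) facing up
step 2 (back(1)): (1, 1) facing up
no rival 2-sequence matches.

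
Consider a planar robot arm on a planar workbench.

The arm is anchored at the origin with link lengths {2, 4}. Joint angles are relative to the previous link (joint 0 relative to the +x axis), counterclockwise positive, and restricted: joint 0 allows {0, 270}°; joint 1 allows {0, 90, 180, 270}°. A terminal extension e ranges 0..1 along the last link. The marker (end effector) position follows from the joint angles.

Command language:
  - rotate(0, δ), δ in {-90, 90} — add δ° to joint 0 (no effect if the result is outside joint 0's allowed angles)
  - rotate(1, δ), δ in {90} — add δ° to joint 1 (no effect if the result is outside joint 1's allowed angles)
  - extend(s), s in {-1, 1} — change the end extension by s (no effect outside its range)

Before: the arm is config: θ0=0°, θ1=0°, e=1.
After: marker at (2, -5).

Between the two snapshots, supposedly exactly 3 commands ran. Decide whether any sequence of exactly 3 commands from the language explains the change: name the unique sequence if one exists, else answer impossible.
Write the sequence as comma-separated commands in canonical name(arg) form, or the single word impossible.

rotate(1, 90), rotate(1, 90), rotate(1, 90)

begin: config: θ0=0°, θ1=0°, e=1
step 1 (rotate(1, 90)): config: θ0=0°, θ1=90°, e=1
step 2 (rotate(1, 90)): config: θ0=0°, θ1=180°, e=1
step 3 (rotate(1, 90)): config: θ0=0°, θ1=270°, e=1
all 125 alternatives checked — unique.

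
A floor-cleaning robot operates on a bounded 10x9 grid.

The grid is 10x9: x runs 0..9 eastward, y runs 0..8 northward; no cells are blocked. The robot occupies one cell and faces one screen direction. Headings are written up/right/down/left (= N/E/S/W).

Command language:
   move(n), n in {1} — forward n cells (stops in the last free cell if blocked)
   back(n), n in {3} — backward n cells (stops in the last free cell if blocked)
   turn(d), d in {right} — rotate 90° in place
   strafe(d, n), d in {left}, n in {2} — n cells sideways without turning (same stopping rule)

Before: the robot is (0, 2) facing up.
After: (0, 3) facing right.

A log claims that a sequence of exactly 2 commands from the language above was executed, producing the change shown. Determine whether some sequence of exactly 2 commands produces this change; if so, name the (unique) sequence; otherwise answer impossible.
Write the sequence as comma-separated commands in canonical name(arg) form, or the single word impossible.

move(1), turn(right)

key: position moved to (0,3) AND the heading swung to E — translation plus rotation needed
t0: (0, 2) facing up
step 1 (move(1)): (0, 3) facing up
step 2 (turn(right)): (0, 3) facing right
no rival 2-sequence matches.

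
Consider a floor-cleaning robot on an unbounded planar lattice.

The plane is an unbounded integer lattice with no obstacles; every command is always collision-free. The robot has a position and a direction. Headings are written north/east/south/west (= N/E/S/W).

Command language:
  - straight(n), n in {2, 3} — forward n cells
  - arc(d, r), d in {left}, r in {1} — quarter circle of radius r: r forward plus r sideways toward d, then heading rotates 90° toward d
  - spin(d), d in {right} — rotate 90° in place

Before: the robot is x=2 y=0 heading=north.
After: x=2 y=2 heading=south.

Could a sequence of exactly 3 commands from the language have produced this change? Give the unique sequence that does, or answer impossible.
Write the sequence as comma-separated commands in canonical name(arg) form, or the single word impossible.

key: cell and facing (now S) both changed — the 3 commands mix motion and turning
from: x=2 y=0 heading=north
1. straight(2) → x=2 y=2 heading=north
2. spin(right) → x=2 y=2 heading=east
3. spin(right) → x=2 y=2 heading=south
uniquely the one of 64 3-step routes that fits.

straight(2), spin(right), spin(right)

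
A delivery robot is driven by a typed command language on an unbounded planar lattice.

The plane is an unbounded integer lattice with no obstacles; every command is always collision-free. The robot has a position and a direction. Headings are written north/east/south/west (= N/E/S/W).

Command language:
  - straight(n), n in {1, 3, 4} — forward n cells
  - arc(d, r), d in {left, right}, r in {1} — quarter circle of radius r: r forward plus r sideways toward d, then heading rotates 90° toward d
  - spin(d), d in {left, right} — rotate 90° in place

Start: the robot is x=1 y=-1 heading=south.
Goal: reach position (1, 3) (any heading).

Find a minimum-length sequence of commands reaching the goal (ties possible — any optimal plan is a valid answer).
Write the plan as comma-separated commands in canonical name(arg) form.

initial: x=1 y=-1 heading=south
step 1 (spin(right)): x=1 y=-1 heading=west
step 2 (spin(right)): x=1 y=-1 heading=north
step 3 (straight(4)): x=1 y=3 heading=north
shorter routes all fall short; 3 is best.

spin(right), spin(right), straight(4)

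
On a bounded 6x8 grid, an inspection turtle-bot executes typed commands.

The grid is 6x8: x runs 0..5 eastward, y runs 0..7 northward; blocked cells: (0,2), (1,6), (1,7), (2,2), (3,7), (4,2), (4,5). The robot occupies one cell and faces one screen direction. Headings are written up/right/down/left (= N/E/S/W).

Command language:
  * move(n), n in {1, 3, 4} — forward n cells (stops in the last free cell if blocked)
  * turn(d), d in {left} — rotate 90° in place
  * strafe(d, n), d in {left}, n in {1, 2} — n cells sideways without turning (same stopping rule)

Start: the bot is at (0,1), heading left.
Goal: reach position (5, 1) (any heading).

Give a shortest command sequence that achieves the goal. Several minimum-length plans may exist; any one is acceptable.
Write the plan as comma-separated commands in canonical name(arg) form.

turn(left), strafe(left, 1), turn(left), move(4)

initial: at (0,1), heading left
step 1 (turn(left)): at (0,1), heading down
step 2 (strafe(left, 1)): at (1,1), heading down
step 3 (turn(left)): at (1,1), heading right
step 4 (move(4)): at (5,1), heading right
shorter routes all fall short; 4 is best.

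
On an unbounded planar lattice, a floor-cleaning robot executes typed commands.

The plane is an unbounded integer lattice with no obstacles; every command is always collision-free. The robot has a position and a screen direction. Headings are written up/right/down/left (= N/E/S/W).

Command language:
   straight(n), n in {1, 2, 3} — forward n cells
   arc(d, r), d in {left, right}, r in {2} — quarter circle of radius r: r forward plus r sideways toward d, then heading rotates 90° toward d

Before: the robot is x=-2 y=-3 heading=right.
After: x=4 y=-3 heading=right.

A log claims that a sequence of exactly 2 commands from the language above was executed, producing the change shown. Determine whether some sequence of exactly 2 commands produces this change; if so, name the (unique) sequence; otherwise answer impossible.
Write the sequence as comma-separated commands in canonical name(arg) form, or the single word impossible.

straight(3), straight(3)

key: still facing E at the end — nothing in the sequence rotates
begin: x=-2 y=-3 heading=right
t=1 straight(3) ⇒ x=1 y=-3 heading=right
t=2 straight(3) ⇒ x=4 y=-3 heading=right
all 25 alternatives checked — unique.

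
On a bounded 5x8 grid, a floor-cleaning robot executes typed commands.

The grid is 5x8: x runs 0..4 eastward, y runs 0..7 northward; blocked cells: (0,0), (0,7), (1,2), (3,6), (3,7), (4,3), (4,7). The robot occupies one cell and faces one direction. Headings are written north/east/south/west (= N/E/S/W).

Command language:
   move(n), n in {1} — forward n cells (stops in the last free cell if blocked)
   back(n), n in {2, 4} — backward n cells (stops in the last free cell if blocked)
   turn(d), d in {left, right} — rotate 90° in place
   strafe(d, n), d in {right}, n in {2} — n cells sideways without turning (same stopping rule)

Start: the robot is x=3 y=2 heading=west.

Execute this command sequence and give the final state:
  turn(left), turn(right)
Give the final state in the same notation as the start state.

from: x=3 y=2 heading=west
step 1 (turn(left)): x=3 y=2 heading=south
step 2 (turn(right)): x=3 y=2 heading=west

x=3 y=2 heading=west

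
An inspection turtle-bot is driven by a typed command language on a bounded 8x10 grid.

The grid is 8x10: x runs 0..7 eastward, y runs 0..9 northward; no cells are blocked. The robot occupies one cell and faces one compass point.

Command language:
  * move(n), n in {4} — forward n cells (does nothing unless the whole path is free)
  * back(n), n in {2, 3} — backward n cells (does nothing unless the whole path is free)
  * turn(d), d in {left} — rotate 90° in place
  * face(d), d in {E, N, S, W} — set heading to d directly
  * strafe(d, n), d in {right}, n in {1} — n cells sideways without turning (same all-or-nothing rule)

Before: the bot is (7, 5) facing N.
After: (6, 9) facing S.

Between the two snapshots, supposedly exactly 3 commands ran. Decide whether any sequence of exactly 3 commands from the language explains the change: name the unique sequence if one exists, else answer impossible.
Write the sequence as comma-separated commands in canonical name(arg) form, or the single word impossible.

key: cell and facing (now S) both changed — the 3 commands mix motion and turning
t0: (7, 5) facing N
t=1 move(4) ⇒ (7, 9) facing N
t=2 face(S) ⇒ (7, 9) facing S
t=3 strafe(right, 1) ⇒ (6, 9) facing S
all 729 alternatives checked — unique.

move(4), face(S), strafe(right, 1)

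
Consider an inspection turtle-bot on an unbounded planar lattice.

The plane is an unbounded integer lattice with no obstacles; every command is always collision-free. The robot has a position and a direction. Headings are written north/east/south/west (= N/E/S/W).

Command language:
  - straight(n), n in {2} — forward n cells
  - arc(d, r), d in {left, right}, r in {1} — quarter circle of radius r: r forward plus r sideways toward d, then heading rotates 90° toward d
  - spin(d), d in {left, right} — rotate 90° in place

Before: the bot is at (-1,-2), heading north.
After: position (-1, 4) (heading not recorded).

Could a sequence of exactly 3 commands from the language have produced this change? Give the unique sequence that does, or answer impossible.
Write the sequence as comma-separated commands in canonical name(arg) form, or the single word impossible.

begin: at (-1,-2), heading north
[1] after straight(2): at (-1,0), heading north
[2] after straight(2): at (-1,2), heading north
[3] after straight(2): at (-1,4), heading north
no rival 3-sequence matches.

straight(2), straight(2), straight(2)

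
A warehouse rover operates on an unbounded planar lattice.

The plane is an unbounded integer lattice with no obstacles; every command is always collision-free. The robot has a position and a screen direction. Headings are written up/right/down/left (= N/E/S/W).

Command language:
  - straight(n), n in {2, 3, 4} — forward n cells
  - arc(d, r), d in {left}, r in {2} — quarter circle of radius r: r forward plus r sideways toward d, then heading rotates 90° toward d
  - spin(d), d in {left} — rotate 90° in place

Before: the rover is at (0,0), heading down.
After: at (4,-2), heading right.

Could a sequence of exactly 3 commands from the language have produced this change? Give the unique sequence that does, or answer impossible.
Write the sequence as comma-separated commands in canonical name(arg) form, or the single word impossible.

key: cell and facing (now E) both changed — the 3 commands mix motion and turning
from: at (0,0), heading down
step 1 (straight(2)): at (0,-2), heading down
step 2 (spin(left)): at (0,-2), heading right
step 3 (straight(4)): at (4,-2), heading right
uniquely the one of 125 3-step routes that fits.

straight(2), spin(left), straight(4)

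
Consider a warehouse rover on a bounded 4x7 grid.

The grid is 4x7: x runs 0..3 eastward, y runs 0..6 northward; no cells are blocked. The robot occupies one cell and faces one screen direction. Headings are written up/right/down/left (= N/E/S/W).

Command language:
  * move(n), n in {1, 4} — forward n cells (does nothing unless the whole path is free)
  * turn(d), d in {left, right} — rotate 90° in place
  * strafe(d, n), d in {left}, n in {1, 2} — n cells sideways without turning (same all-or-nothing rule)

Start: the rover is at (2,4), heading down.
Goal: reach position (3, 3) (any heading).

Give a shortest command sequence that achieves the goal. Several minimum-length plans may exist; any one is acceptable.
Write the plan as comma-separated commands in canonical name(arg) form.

start: at (2,4), heading down
1. strafe(left, 1) → at (3,4), heading down
2. move(1) → at (3,3), heading down
shorter routes all fall short; 2 is best.

strafe(left, 1), move(1)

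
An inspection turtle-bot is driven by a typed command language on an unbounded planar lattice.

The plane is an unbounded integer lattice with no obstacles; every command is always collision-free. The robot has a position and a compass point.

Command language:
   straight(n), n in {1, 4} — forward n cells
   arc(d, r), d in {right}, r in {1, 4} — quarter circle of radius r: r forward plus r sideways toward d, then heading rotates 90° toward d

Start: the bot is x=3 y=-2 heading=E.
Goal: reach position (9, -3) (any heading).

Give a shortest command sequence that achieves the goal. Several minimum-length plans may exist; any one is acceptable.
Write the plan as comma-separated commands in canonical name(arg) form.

straight(1), straight(4), arc(right, 1)

begin: x=3 y=-2 heading=E
step 1 (straight(1)): x=4 y=-2 heading=E
step 2 (straight(4)): x=8 y=-2 heading=E
step 3 (arc(right, 1)): x=9 y=-3 heading=S
minimal: 3 command(s), checked below 3.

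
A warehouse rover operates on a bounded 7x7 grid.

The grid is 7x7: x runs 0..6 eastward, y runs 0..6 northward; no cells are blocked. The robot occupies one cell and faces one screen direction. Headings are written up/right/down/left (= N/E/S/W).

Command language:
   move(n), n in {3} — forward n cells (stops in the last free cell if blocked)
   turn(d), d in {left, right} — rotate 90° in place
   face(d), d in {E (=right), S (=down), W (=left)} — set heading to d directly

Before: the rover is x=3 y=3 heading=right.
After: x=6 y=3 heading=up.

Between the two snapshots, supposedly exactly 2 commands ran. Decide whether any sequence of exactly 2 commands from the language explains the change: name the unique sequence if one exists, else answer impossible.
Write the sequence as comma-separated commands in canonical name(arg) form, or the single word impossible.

key: position moved to (6,3) AND the heading swung to N — translation plus rotation needed
start: x=3 y=3 heading=right
t=1 move(3) ⇒ x=6 y=3 heading=right
t=2 turn(left) ⇒ x=6 y=3 heading=up
no other 2-command option fits: unique.

move(3), turn(left)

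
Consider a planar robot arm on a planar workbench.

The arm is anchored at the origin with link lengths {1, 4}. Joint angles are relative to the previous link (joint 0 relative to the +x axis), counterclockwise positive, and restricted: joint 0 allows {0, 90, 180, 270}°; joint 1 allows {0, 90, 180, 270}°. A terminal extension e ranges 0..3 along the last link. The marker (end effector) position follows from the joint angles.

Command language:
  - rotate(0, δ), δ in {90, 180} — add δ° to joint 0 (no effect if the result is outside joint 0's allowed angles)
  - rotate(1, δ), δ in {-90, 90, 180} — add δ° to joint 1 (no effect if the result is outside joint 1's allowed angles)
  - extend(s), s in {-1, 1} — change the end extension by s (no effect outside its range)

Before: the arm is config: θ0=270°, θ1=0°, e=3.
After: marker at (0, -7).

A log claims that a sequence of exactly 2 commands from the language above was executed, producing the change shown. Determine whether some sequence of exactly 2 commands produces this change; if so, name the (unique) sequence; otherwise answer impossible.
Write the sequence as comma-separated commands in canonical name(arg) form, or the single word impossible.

key: running extend(-1) before extend(1) would end elsewhere — order is forced
begin: config: θ0=270°, θ1=0°, e=3
step 1 (extend(1)): config: θ0=270°, θ1=0°, e=3
step 2 (extend(-1)): config: θ0=270°, θ1=0°, e=2
no other 2-command option fits: unique.

extend(1), extend(-1)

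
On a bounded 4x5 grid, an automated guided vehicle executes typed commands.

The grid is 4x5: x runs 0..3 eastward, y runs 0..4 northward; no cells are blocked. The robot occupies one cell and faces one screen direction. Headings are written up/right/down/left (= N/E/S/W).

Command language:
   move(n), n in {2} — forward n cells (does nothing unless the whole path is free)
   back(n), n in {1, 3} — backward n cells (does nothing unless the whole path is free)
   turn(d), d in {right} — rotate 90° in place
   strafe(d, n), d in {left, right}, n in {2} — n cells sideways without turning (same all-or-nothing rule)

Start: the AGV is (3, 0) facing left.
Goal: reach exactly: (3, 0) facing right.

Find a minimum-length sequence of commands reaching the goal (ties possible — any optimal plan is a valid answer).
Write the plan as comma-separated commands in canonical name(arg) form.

start: (3, 0) facing left
t=1 turn(right) ⇒ (3, 0) facing up
t=2 turn(right) ⇒ (3, 0) facing right
no 1-step plan works, so 2 is optimal.

turn(right), turn(right)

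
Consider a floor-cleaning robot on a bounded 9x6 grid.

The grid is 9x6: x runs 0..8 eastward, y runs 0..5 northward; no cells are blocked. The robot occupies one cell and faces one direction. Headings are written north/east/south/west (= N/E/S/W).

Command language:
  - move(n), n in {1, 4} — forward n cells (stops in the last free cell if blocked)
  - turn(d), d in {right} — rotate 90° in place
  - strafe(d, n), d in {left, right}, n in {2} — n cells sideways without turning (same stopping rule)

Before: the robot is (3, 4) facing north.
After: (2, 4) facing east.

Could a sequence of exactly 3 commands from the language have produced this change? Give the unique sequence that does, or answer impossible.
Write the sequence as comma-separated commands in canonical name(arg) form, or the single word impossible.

strafe(left, 2), turn(right), move(1)

key: cell and facing (now E) both changed — the 3 commands mix motion and turning
initial: (3, 4) facing north
1. strafe(left, 2) → (1, 4) facing north
2. turn(right) → (1, 4) facing east
3. move(1) → (2, 4) facing east
no rival 3-sequence matches.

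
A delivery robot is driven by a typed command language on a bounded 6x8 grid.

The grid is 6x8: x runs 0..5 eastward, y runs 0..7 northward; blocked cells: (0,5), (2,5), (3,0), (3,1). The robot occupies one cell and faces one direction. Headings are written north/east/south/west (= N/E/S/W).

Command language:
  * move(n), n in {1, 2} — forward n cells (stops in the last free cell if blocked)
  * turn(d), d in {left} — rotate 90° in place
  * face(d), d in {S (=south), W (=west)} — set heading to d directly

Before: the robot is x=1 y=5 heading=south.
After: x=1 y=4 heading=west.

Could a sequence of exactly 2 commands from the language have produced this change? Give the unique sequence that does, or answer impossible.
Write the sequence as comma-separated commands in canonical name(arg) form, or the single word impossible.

key: cell and facing (now W) both changed — the 2 commands mix motion and turning
start: x=1 y=5 heading=south
1. move(1) → x=1 y=4 heading=south
2. face(W) → x=1 y=4 heading=west
uniquely the one of 25 2-step routes that fits.

move(1), face(W)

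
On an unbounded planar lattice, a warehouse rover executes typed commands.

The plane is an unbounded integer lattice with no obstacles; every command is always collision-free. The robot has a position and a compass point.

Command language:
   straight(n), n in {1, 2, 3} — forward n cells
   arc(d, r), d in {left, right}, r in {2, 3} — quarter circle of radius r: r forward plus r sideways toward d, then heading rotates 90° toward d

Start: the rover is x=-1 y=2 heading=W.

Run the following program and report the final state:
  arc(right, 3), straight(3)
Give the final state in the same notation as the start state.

x=-4 y=8 heading=N

start: x=-1 y=2 heading=W
step 1 (arc(right, 3)): x=-4 y=5 heading=N
step 2 (straight(3)): x=-4 y=8 heading=N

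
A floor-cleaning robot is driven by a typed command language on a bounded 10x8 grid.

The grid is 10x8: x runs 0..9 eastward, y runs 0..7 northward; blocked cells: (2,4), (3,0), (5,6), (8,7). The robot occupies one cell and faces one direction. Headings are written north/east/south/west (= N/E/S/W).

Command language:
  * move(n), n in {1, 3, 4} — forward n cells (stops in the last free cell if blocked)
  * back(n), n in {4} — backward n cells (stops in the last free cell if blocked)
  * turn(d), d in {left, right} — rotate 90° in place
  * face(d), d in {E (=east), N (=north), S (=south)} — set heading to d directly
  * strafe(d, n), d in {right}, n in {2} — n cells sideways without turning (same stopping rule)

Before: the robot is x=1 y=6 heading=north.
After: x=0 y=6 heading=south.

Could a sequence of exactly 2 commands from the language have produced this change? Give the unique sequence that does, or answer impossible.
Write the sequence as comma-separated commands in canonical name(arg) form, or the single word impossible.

face(S), strafe(right, 2)

key: strafe(right, 2) runs into the grid edge before its full distance
from: x=1 y=6 heading=north
step 1 (face(S)): x=1 y=6 heading=south
step 2 (strafe(right, 2)): x=0 y=6 heading=south
no other 2-command option fits: unique.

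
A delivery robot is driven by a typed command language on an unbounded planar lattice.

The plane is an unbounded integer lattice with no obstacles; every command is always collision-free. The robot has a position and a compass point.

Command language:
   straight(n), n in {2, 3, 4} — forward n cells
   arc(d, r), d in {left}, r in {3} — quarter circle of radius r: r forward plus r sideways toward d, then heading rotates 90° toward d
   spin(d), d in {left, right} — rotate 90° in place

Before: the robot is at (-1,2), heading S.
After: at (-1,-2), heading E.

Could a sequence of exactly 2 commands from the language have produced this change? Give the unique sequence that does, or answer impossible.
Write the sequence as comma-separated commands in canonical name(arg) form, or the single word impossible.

key: running spin(left) before straight(4) would end elsewhere — order is forced
start: at (-1,2), heading S
t=1 straight(4) ⇒ at (-1,-2), heading S
t=2 spin(left) ⇒ at (-1,-2), heading E
uniquely the one of 36 2-step routes that fits.

straight(4), spin(left)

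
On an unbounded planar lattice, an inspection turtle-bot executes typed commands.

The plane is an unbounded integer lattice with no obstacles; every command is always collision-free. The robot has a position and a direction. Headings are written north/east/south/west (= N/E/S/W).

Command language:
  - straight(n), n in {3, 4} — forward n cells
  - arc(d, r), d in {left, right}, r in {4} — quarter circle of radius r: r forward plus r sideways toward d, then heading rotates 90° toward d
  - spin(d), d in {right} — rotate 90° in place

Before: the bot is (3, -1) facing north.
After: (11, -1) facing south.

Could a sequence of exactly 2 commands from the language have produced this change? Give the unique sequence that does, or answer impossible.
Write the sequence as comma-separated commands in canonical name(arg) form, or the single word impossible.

arc(right, 4), arc(right, 4)

key: cell and facing (now S) both changed — the 2 commands mix motion and turning
initial: (3, -1) facing north
[1] after arc(right, 4): (7, 3) facing east
[2] after arc(right, 4): (11, -1) facing south
uniquely the one of 25 2-step routes that fits.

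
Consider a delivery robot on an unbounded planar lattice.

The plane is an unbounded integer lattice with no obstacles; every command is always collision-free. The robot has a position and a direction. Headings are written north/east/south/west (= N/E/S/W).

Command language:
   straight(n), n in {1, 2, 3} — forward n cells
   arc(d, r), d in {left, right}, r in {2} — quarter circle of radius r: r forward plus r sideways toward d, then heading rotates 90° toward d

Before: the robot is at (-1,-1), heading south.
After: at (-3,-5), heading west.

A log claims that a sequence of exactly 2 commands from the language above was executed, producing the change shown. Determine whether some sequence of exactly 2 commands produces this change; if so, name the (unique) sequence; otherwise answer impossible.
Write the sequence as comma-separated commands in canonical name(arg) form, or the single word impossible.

key: order matters: swapping straight(2) and arc(right, 2) lands elsewhere
start: at (-1,-1), heading south
[1] after straight(2): at (-1,-3), heading south
[2] after arc(right, 2): at (-3,-5), heading west
all 25 alternatives checked — unique.

straight(2), arc(right, 2)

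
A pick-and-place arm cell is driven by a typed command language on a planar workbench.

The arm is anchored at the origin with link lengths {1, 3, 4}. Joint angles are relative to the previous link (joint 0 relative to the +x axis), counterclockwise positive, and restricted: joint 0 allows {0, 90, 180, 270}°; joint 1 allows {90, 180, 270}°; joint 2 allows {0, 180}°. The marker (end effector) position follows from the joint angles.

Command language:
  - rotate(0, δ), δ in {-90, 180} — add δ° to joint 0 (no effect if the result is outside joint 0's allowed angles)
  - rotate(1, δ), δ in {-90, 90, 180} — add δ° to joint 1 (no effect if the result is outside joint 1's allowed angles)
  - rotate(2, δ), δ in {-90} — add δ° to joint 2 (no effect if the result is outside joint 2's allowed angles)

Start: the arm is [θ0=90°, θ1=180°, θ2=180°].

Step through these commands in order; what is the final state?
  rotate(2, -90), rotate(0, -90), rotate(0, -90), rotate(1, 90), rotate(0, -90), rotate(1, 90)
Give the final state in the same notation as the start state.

t0: [θ0=90°, θ1=180°, θ2=180°]
1. rotate(2, -90) → [θ0=90°, θ1=180°, θ2=180°]
2. rotate(0, -90) → [θ0=0°, θ1=180°, θ2=180°]
3. rotate(0, -90) → [θ0=270°, θ1=180°, θ2=180°]
4. rotate(1, 90) → [θ0=270°, θ1=270°, θ2=180°]
5. rotate(0, -90) → [θ0=180°, θ1=270°, θ2=180°]
6. rotate(1, 90) → [θ0=180°, θ1=270°, θ2=180°]

[θ0=180°, θ1=270°, θ2=180°]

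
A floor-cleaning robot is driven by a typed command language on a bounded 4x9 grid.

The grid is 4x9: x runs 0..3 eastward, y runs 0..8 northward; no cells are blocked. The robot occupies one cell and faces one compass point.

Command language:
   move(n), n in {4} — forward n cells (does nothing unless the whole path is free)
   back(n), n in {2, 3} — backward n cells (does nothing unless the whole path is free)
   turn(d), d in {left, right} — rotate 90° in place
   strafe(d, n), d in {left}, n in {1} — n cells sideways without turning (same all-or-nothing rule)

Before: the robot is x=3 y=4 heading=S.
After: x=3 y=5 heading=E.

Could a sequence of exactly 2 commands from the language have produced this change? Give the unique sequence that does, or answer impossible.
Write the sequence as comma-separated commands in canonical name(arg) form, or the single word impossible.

key: position moved to (3,5) AND the heading swung to E — translation plus rotation needed
begin: x=3 y=4 heading=S
1. turn(left) → x=3 y=4 heading=E
2. strafe(left, 1) → x=3 y=5 heading=E
no other 2-command option fits: unique.

turn(left), strafe(left, 1)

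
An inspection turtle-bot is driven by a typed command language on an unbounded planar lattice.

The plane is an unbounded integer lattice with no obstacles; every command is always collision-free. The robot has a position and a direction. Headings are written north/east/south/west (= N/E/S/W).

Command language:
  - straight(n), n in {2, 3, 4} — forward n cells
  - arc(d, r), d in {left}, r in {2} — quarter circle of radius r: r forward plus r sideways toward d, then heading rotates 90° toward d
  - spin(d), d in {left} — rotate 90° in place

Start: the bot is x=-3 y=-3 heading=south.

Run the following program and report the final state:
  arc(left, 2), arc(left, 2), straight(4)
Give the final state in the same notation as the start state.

x=1 y=1 heading=north

initial: x=-3 y=-3 heading=south
t=1 arc(left, 2) ⇒ x=-1 y=-5 heading=east
t=2 arc(left, 2) ⇒ x=1 y=-3 heading=north
t=3 straight(4) ⇒ x=1 y=1 heading=north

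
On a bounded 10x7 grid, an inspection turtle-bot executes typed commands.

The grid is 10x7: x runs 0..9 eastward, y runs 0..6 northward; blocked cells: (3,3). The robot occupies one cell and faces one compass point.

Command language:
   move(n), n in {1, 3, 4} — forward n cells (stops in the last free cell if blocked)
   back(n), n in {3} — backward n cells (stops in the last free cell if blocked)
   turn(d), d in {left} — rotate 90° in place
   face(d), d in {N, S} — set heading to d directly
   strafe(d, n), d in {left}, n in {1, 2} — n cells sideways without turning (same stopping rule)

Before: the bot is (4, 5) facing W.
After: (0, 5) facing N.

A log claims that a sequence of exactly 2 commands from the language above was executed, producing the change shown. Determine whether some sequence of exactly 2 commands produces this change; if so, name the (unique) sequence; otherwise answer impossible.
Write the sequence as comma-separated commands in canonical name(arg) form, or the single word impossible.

move(4), face(N)

key: running face(N) before move(4) would end elsewhere — order is forced
initial: (4, 5) facing W
t=1 move(4) ⇒ (0, 5) facing W
t=2 face(N) ⇒ (0, 5) facing N
all 81 alternatives checked — unique.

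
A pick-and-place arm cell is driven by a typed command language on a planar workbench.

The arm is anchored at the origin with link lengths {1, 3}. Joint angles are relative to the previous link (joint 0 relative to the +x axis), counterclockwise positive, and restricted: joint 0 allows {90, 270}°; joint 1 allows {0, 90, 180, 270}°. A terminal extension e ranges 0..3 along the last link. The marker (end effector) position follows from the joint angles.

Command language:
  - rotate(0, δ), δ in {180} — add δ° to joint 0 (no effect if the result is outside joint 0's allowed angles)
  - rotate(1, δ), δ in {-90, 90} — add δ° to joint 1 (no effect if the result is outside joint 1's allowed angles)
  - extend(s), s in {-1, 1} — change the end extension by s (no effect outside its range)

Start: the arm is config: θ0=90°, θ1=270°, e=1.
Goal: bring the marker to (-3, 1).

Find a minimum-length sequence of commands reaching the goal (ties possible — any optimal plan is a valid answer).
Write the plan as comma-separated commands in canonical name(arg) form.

initial: config: θ0=90°, θ1=270°, e=1
[1] after rotate(1, 90): config: θ0=90°, θ1=0°, e=1
[2] after rotate(1, 90): config: θ0=90°, θ1=90°, e=1
[3] after extend(-1): config: θ0=90°, θ1=90°, e=0
no 2-step plan works, so 3 is optimal.

rotate(1, 90), rotate(1, 90), extend(-1)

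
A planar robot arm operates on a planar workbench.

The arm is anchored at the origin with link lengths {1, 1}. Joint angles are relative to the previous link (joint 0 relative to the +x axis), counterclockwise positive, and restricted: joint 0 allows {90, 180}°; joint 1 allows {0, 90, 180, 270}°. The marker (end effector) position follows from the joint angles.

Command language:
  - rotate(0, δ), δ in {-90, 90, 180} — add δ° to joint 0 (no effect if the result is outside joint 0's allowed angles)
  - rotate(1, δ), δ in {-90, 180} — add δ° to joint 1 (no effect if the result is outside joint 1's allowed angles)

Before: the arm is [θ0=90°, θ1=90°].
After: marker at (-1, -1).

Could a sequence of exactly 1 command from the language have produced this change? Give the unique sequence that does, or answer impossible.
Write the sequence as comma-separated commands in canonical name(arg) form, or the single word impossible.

start: [θ0=90°, θ1=90°]
t=1 rotate(0, 90) ⇒ [θ0=180°, θ1=90°]
no rival 1-sequence matches.

rotate(0, 90)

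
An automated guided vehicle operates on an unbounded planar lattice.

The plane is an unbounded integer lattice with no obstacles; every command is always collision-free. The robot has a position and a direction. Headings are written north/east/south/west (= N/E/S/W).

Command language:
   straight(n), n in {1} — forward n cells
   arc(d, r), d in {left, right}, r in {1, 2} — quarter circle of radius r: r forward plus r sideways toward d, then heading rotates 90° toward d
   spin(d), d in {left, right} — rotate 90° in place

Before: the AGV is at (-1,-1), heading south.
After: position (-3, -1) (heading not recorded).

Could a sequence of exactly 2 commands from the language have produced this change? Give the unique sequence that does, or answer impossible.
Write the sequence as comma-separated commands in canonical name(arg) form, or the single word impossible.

arc(right, 1), arc(right, 1)

begin: at (-1,-1), heading south
[1] after arc(right, 1): at (-2,-2), heading west
[2] after arc(right, 1): at (-3,-1), heading north
no rival 2-sequence matches.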